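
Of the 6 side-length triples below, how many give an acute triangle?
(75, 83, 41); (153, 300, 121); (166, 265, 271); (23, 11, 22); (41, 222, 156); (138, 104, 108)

4

(75,83,41): 41²+75² = 7306 > 6889 = 83² → acute
(153,300,121): 121+153 ≤ 300, not a triangle
(166,265,271): 166²+265² = 97781 > 73441 = 271² → acute
(23,11,22): 11²+22² = 605 > 529 = 23² → acute
(41,222,156): 41+156 ≤ 222, not a triangle
(138,104,108): 104²+108² = 22480 > 19044 = 138² → acute
4 of the 6 are acute.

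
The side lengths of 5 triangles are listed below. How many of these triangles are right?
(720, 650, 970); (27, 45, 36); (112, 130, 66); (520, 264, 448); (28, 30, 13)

4

(720,650,970): 650²+720² = 940900 = 970² → right
(27,45,36): 27²+36² = 2025 = 45² → right
(112,130,66): 66²+112² = 16900 = 130² → right
(520,264,448): 264²+448² = 270400 = 520² → right
(28,30,13): 13²+28² = 953 > 900 = 30² → acute
4 of the 5 are right.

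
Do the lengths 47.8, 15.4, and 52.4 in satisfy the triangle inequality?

The longest side is 52.4, and the other two sum to 63.2.
Since 63.2 > 52.4, the triangle inequality holds.

Yes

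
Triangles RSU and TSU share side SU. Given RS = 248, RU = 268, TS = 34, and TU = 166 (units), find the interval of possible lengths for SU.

132 < SU < 200

From triangle RSU: |248 − 268| < SU < 248 + 268, i.e. 20 < SU < 516.
From triangle TSU: 132 < SU < 200.
Both must hold, so SU lies in the intersection.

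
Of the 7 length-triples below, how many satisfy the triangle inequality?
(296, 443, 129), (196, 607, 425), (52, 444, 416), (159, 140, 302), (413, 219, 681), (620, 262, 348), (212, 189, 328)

(129,296,443): 129+296 ≤ 443 → not valid
(196,425,607): 196+425 > 607 → valid
(52,416,444): 52+416 > 444 → valid
(140,159,302): 140+159 ≤ 302 → not valid
(219,413,681): 219+413 ≤ 681 → not valid
(262,348,620): 262+348 ≤ 620 → not valid
(189,212,328): 189+212 > 328 → valid
3 of the 7 triples form a triangle.

3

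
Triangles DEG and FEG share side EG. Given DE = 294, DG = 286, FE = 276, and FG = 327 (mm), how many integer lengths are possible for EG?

From triangle DEG: 8 < EG < 580.
From triangle FEG: 51 < EG < 603.
Intersection: 51 < EG < 580, so integers 52 through 579: 528 values.

528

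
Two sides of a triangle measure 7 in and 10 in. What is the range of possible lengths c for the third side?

By the triangle inequality, c must be less than 7 + 10 = 17 and greater than |7 − 10| = 3.

3 < c < 17 (in)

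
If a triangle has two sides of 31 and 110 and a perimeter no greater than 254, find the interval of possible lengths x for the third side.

Triangle inequality alone gives 79 < x < 141.
The perimeter condition gives x ≤ 254 − 31 − 110 = 113.
Intersecting the two: 79 < x ≤ 113.

79 < x ≤ 113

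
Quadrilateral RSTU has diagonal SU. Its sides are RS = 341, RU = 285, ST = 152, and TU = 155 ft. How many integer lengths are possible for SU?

250

From triangle RSU: 56 < SU < 626.
From triangle TSU: 3 < SU < 307.
Intersection: 56 < SU < 307, so integers 57 through 306: 250 values.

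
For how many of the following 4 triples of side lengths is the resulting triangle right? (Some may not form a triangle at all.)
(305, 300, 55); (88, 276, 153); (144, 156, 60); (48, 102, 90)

(305,300,55): 55²+300² = 93025 = 305² → right
(88,276,153): 88+153 ≤ 276, not a triangle
(144,156,60): 60²+144² = 24336 = 156² → right
(48,102,90): 48²+90² = 10404 = 102² → right
3 of the 4 are right.

3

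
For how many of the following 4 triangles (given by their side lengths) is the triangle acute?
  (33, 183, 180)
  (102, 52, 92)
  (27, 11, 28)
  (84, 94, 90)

(33,183,180): 33²+180² = 33489 = 183² → right
(102,52,92): 52²+92² = 11168 > 10404 = 102² → acute
(27,11,28): 11²+27² = 850 > 784 = 28² → acute
(84,94,90): 84²+90² = 15156 > 8836 = 94² → acute
3 of the 4 are acute.

3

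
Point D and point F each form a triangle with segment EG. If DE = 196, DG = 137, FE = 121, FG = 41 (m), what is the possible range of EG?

80 < EG < 162

From triangle DEG: |196 − 137| < EG < 196 + 137, i.e. 59 < EG < 333.
From triangle FEG: 80 < EG < 162.
Both must hold, so EG lies in the intersection.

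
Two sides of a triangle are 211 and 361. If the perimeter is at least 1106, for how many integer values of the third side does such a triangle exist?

Triangle inequality: 150 < x < 572. Perimeter ≥ 1106 gives x ≥ 1106 − 211 − 361 = 534.
So 534 ≤ x < 572; integers 534 through 571: 38 values.

38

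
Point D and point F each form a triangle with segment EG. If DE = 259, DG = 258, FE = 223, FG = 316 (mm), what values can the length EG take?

From triangle DEG: |259 − 258| < EG < 259 + 258, i.e. 1 < EG < 517.
From triangle FEG: 93 < EG < 539.
Both must hold, so EG lies in the intersection.

93 < EG < 517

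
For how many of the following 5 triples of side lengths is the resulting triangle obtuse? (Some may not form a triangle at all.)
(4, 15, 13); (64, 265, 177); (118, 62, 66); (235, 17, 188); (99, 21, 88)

3

(4,15,13): 4²+13² = 185 < 225 = 15² → obtuse
(64,265,177): 64+177 ≤ 265, not a triangle
(118,62,66): 62²+66² = 8200 < 13924 = 118² → obtuse
(235,17,188): 17+188 ≤ 235, not a triangle
(99,21,88): 21²+88² = 8185 < 9801 = 99² → obtuse
3 of the 5 are obtuse.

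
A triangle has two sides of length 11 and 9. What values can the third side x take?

2 < x < 20

By the triangle inequality, x must be less than 11 + 9 = 20 and greater than |11 − 9| = 2.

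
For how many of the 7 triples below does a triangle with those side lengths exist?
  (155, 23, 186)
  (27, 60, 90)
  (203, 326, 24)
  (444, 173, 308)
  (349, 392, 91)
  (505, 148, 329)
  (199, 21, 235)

2

(23,155,186): 23+155 ≤ 186 → not valid
(27,60,90): 27+60 ≤ 90 → not valid
(24,203,326): 24+203 ≤ 326 → not valid
(173,308,444): 173+308 > 444 → valid
(91,349,392): 91+349 > 392 → valid
(148,329,505): 148+329 ≤ 505 → not valid
(21,199,235): 21+199 ≤ 235 → not valid
2 of the 7 triples form a triangle.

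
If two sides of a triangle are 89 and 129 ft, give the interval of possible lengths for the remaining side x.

40 < x < 218 (ft)

By the triangle inequality, x must be less than 89 + 129 = 218 and greater than |89 − 129| = 40.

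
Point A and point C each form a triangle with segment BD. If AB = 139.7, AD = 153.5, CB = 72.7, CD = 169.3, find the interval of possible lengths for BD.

From triangle ABD: |139.7 − 153.5| < BD < 139.7 + 153.5, i.e. 13.8 < BD < 293.2.
From triangle CBD: 96.6 < BD < 242.0.
Both must hold, so BD lies in the intersection.

96.6 < BD < 242.0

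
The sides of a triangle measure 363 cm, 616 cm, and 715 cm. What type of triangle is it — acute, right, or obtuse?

Compare the square of the longest side to the sum of squares of the other two: 363² + 616² = 511225 = 715².

right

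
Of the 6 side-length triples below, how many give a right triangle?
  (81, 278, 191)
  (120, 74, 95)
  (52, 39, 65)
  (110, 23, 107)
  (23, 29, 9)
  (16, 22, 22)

(81,278,191): 81+191 ≤ 278, not a triangle
(120,74,95): 74²+95² = 14501 > 14400 = 120² → acute
(52,39,65): 39²+52² = 4225 = 65² → right
(110,23,107): 23²+107² = 11978 < 12100 = 110² → obtuse
(23,29,9): 9²+23² = 610 < 841 = 29² → obtuse
(16,22,22): 16²+22² = 740 > 484 = 22² → acute
1 of the 6 is right.

1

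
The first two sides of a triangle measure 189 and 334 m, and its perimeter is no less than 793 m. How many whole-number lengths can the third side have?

253

Triangle inequality: 145 < x < 523. Perimeter ≥ 793 gives x ≥ 793 − 189 − 334 = 270.
So 270 ≤ x < 523; integers 270 through 522: 253 values.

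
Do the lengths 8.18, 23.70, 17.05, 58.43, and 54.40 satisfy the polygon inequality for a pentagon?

A pentagon exists iff every side is shorter than the sum of the others — equivalently, the longest side is less than the sum of the rest.
Longest side 58.43 < 103.33 (sum of the remaining 4), so yes.

Yes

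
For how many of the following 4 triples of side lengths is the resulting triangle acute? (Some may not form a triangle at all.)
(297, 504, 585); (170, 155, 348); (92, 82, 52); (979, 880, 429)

1

(297,504,585): 297²+504² = 342225 = 585² → right
(170,155,348): 155+170 ≤ 348, not a triangle
(92,82,52): 52²+82² = 9428 > 8464 = 92² → acute
(979,880,429): 429²+880² = 958441 = 979² → right
1 of the 4 is acute.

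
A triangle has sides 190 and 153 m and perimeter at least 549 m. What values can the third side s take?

206 ≤ s < 343

Triangle inequality alone gives 37 < s < 343.
The perimeter condition gives s ≥ 549 − 190 − 153 = 206.
Intersecting the two: 206 ≤ s < 343.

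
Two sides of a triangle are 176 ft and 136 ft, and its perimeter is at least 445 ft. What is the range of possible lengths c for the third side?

Triangle inequality alone gives 40 < c < 312.
The perimeter condition gives c ≥ 445 − 176 − 136 = 133.
Intersecting the two: 133 ≤ c < 312.

133 ≤ c < 312 ft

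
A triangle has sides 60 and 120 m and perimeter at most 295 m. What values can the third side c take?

Triangle inequality alone gives 60 < c < 180.
The perimeter condition gives c ≤ 295 − 60 − 120 = 115.
Intersecting the two: 60 < c ≤ 115.

60 < c ≤ 115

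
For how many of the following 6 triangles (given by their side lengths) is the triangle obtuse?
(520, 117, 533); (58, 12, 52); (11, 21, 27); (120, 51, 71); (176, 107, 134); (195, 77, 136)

5

(520,117,533): 117²+520² = 284089 = 533² → right
(58,12,52): 12²+52² = 2848 < 3364 = 58² → obtuse
(11,21,27): 11²+21² = 562 < 729 = 27² → obtuse
(120,51,71): 51²+71² = 7642 < 14400 = 120² → obtuse
(176,107,134): 107²+134² = 29405 < 30976 = 176² → obtuse
(195,77,136): 77²+136² = 24425 < 38025 = 195² → obtuse
5 of the 6 are obtuse.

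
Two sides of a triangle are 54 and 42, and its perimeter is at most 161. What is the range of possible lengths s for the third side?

12 < s ≤ 65

Triangle inequality alone gives 12 < s < 96.
The perimeter condition gives s ≤ 161 − 54 − 42 = 65.
Intersecting the two: 12 < s ≤ 65.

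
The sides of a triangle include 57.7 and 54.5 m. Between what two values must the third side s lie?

By the triangle inequality, s must be less than 57.7 + 54.5 = 112.2 and greater than |57.7 − 54.5| = 3.2.

3.2 < s < 112.2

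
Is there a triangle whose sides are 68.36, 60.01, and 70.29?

Yes

The longest side is 70.29, and the other two sum to 128.37.
Since 128.37 > 70.29, the triangle inequality holds.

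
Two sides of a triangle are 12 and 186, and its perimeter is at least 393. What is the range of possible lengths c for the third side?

195 ≤ c < 198

Triangle inequality alone gives 174 < c < 198.
The perimeter condition gives c ≥ 393 − 12 − 186 = 195.
Intersecting the two: 195 ≤ c < 198.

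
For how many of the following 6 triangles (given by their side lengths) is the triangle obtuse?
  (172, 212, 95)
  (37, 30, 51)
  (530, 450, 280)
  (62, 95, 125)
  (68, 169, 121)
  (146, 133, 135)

(172,212,95): 95²+172² = 38609 < 44944 = 212² → obtuse
(37,30,51): 30²+37² = 2269 < 2601 = 51² → obtuse
(530,450,280): 280²+450² = 280900 = 530² → right
(62,95,125): 62²+95² = 12869 < 15625 = 125² → obtuse
(68,169,121): 68²+121² = 19265 < 28561 = 169² → obtuse
(146,133,135): 133²+135² = 35914 > 21316 = 146² → acute
4 of the 6 are obtuse.

4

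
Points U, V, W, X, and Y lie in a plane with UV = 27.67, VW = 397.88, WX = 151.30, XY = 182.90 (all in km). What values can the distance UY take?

The maximum is all hops collinear in one direction: 27.67 + 397.88 + 151.30 + 182.90 = 759.75.
The longest hop is 397.88; the others sum to 361.87. Folding the others back against it leaves at least 397.88 − 361.87 = 36.01.

36.01 ≤ UY ≤ 759.75 km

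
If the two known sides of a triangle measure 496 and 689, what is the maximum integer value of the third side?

The third side must be strictly less than 496 + 689 = 1185.
The largest integer below 1185 is 1184.

1184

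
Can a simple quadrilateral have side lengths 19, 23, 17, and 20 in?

A quadrilateral exists iff every side is shorter than the sum of the others — equivalently, the longest side is less than the sum of the rest.
Longest side 23 < 56 (sum of the remaining 3), so yes.

Yes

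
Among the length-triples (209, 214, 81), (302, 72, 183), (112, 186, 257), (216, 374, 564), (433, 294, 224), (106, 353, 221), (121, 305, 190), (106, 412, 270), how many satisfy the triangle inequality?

(81,209,214): 81+209 > 214 → valid
(72,183,302): 72+183 ≤ 302 → not valid
(112,186,257): 112+186 > 257 → valid
(216,374,564): 216+374 > 564 → valid
(224,294,433): 224+294 > 433 → valid
(106,221,353): 106+221 ≤ 353 → not valid
(121,190,305): 121+190 > 305 → valid
(106,270,412): 106+270 ≤ 412 → not valid
5 of the 8 triples form a triangle.

5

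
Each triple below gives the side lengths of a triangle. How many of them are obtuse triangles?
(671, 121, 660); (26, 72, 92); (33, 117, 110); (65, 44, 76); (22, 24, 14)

(671,121,660): 121²+660² = 450241 = 671² → right
(26,72,92): 26²+72² = 5860 < 8464 = 92² → obtuse
(33,117,110): 33²+110² = 13189 < 13689 = 117² → obtuse
(65,44,76): 44²+65² = 6161 > 5776 = 76² → acute
(22,24,14): 14²+22² = 680 > 576 = 24² → acute
2 of the 5 are obtuse.

2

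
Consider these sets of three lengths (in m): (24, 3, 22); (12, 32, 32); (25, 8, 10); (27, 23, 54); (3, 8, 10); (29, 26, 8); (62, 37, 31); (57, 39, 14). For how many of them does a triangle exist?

(3,22,24): 3+22 > 24 → valid
(12,32,32): 12+32 > 32 → valid
(8,10,25): 8+10 ≤ 25 → not valid
(23,27,54): 23+27 ≤ 54 → not valid
(3,8,10): 3+8 > 10 → valid
(8,26,29): 8+26 > 29 → valid
(31,37,62): 31+37 > 62 → valid
(14,39,57): 14+39 ≤ 57 → not valid
5 of the 8 triples form a triangle.

5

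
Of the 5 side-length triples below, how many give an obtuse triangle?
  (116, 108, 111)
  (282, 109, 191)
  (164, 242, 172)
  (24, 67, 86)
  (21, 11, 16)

4

(116,108,111): 108²+111² = 23985 > 13456 = 116² → acute
(282,109,191): 109²+191² = 48362 < 79524 = 282² → obtuse
(164,242,172): 164²+172² = 56480 < 58564 = 242² → obtuse
(24,67,86): 24²+67² = 5065 < 7396 = 86² → obtuse
(21,11,16): 11²+16² = 377 < 441 = 21² → obtuse
4 of the 5 are obtuse.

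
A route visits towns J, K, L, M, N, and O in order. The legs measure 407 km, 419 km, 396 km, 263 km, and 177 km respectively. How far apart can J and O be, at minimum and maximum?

0 ≤ JO ≤ 1662 km

The maximum is all hops collinear in one direction: 407 + 419 + 396 + 263 + 177 = 1662.
The longest hop is 419; the others sum to 1243. Since 419 ≤ 1243, the path can fold back on itself completely, so the minimum distance is 0.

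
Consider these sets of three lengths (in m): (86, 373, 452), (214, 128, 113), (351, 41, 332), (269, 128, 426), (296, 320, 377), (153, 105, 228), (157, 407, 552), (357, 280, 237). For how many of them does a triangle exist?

(86,373,452): 86+373 > 452 → valid
(113,128,214): 113+128 > 214 → valid
(41,332,351): 41+332 > 351 → valid
(128,269,426): 128+269 ≤ 426 → not valid
(296,320,377): 296+320 > 377 → valid
(105,153,228): 105+153 > 228 → valid
(157,407,552): 157+407 > 552 → valid
(237,280,357): 237+280 > 357 → valid
7 of the 8 triples form a triangle.

7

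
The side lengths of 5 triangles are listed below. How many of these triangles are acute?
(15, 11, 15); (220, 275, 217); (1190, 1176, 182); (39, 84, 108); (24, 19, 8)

(15,11,15): 11²+15² = 346 > 225 = 15² → acute
(220,275,217): 217²+220² = 95489 > 75625 = 275² → acute
(1190,1176,182): 182²+1176² = 1416100 = 1190² → right
(39,84,108): 39²+84² = 8577 < 11664 = 108² → obtuse
(24,19,8): 8²+19² = 425 < 576 = 24² → obtuse
2 of the 5 are acute.

2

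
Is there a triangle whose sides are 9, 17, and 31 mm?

No

The longest side is 31, but the other two sum to only 26.
26 < 31, so the triangle inequality fails.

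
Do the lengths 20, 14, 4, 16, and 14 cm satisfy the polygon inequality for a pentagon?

Yes

A pentagon exists iff every side is shorter than the sum of the others — equivalently, the longest side is less than the sum of the rest.
Longest side 20 < 48 (sum of the remaining 4), so yes.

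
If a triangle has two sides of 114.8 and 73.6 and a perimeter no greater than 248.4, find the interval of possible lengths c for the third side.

41.2 < c ≤ 60.0

Triangle inequality alone gives 41.2 < c < 188.4.
The perimeter condition gives c ≤ 248.4 − 114.8 − 73.6 = 60.0.
Intersecting the two: 41.2 < c ≤ 60.0.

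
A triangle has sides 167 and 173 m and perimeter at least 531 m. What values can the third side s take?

191 ≤ s < 340

Triangle inequality alone gives 6 < s < 340.
The perimeter condition gives s ≥ 531 − 167 − 173 = 191.
Intersecting the two: 191 ≤ s < 340.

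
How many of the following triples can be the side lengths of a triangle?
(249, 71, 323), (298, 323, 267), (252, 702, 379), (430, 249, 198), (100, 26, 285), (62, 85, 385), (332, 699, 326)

2

(71,249,323): 71+249 ≤ 323 → not valid
(267,298,323): 267+298 > 323 → valid
(252,379,702): 252+379 ≤ 702 → not valid
(198,249,430): 198+249 > 430 → valid
(26,100,285): 26+100 ≤ 285 → not valid
(62,85,385): 62+85 ≤ 385 → not valid
(326,332,699): 326+332 ≤ 699 → not valid
2 of the 7 triples form a triangle.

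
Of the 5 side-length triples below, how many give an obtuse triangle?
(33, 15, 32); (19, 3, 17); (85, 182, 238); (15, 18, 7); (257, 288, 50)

(33,15,32): 15²+32² = 1249 > 1089 = 33² → acute
(19,3,17): 3²+17² = 298 < 361 = 19² → obtuse
(85,182,238): 85²+182² = 40349 < 56644 = 238² → obtuse
(15,18,7): 7²+15² = 274 < 324 = 18² → obtuse
(257,288,50): 50²+257² = 68549 < 82944 = 288² → obtuse
4 of the 5 are obtuse.

4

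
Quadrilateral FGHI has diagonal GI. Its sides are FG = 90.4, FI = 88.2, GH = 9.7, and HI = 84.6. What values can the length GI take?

74.9 < GI < 94.3

From triangle FGI: |90.4 − 88.2| < GI < 90.4 + 88.2, i.e. 2.2 < GI < 178.6.
From triangle HGI: 74.9 < GI < 94.3.
Both must hold, so GI lies in the intersection.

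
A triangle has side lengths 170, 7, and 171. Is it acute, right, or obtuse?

obtuse

Compare the square of the longest side to the sum of squares of the other two: 7² + 170² = 28949 < 29241 = 171².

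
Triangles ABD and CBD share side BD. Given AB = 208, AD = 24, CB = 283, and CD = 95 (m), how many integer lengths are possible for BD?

43

From triangle ABD: 184 < BD < 232.
From triangle CBD: 188 < BD < 378.
Intersection: 188 < BD < 232, so integers 189 through 231: 43 values.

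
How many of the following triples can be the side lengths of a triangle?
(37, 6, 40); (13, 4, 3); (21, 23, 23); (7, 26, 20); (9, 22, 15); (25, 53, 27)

4

(6,37,40): 6+37 > 40 → valid
(3,4,13): 3+4 ≤ 13 → not valid
(21,23,23): 21+23 > 23 → valid
(7,20,26): 7+20 > 26 → valid
(9,15,22): 9+15 > 22 → valid
(25,27,53): 25+27 ≤ 53 → not valid
4 of the 6 triples form a triangle.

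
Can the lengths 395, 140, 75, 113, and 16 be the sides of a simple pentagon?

For a pentagon, each side must be shorter than the sum of the others.
Here the longest side is 395, but the remaining 4 sides sum to only 344.

No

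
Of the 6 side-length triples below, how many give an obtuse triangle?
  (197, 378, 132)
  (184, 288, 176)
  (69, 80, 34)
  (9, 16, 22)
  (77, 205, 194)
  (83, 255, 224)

4

(197,378,132): 132+197 ≤ 378, not a triangle
(184,288,176): 176²+184² = 64832 < 82944 = 288² → obtuse
(69,80,34): 34²+69² = 5917 < 6400 = 80² → obtuse
(9,16,22): 9²+16² = 337 < 484 = 22² → obtuse
(77,205,194): 77²+194² = 43565 > 42025 = 205² → acute
(83,255,224): 83²+224² = 57065 < 65025 = 255² → obtuse
4 of the 6 are obtuse.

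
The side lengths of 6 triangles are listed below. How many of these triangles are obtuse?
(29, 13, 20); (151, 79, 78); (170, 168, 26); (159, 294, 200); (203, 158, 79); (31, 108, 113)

(29,13,20): 13²+20² = 569 < 841 = 29² → obtuse
(151,79,78): 78²+79² = 12325 < 22801 = 151² → obtuse
(170,168,26): 26²+168² = 28900 = 170² → right
(159,294,200): 159²+200² = 65281 < 86436 = 294² → obtuse
(203,158,79): 79²+158² = 31205 < 41209 = 203² → obtuse
(31,108,113): 31²+108² = 12625 < 12769 = 113² → obtuse
5 of the 6 are obtuse.

5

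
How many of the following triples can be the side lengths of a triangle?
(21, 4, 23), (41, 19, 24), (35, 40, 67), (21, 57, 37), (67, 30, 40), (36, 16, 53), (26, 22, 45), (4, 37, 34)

(4,21,23): 4+21 > 23 → valid
(19,24,41): 19+24 > 41 → valid
(35,40,67): 35+40 > 67 → valid
(21,37,57): 21+37 > 57 → valid
(30,40,67): 30+40 > 67 → valid
(16,36,53): 16+36 ≤ 53 → not valid
(22,26,45): 22+26 > 45 → valid
(4,34,37): 4+34 > 37 → valid
7 of the 8 triples form a triangle.

7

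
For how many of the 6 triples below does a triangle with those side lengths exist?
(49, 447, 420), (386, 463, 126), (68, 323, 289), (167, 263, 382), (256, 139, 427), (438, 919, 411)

4

(49,420,447): 49+420 > 447 → valid
(126,386,463): 126+386 > 463 → valid
(68,289,323): 68+289 > 323 → valid
(167,263,382): 167+263 > 382 → valid
(139,256,427): 139+256 ≤ 427 → not valid
(411,438,919): 411+438 ≤ 919 → not valid
4 of the 6 triples form a triangle.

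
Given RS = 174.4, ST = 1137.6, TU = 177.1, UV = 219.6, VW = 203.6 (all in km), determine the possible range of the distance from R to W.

362.9 ≤ RW ≤ 1912.3 km

The maximum is all hops collinear in one direction: 174.4 + 1137.6 + 177.1 + 219.6 + 203.6 = 1912.3.
The longest hop is 1137.6; the others sum to 774.7. Folding the others back against it leaves at least 1137.6 − 774.7 = 362.9.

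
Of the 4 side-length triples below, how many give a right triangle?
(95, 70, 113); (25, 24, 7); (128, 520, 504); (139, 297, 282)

(95,70,113): 70²+95² = 13925 > 12769 = 113² → acute
(25,24,7): 7²+24² = 625 = 25² → right
(128,520,504): 128²+504² = 270400 = 520² → right
(139,297,282): 139²+282² = 98845 > 88209 = 297² → acute
2 of the 4 are right.

2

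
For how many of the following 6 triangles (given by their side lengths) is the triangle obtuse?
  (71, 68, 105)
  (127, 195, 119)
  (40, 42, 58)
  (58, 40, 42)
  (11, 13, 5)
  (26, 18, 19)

(71,68,105): 68²+71² = 9665 < 11025 = 105² → obtuse
(127,195,119): 119²+127² = 30290 < 38025 = 195² → obtuse
(40,42,58): 40²+42² = 3364 = 58² → right
(58,40,42): 40²+42² = 3364 = 58² → right
(11,13,5): 5²+11² = 146 < 169 = 13² → obtuse
(26,18,19): 18²+19² = 685 > 676 = 26² → acute
3 of the 6 are obtuse.

3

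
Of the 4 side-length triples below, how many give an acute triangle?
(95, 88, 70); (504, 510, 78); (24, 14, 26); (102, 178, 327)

(95,88,70): 70²+88² = 12644 > 9025 = 95² → acute
(504,510,78): 78²+504² = 260100 = 510² → right
(24,14,26): 14²+24² = 772 > 676 = 26² → acute
(102,178,327): 102+178 ≤ 327, not a triangle
2 of the 4 are acute.

2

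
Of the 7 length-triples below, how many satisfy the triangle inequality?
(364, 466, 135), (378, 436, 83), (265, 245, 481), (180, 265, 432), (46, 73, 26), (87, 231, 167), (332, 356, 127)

6

(135,364,466): 135+364 > 466 → valid
(83,378,436): 83+378 > 436 → valid
(245,265,481): 245+265 > 481 → valid
(180,265,432): 180+265 > 432 → valid
(26,46,73): 26+46 ≤ 73 → not valid
(87,167,231): 87+167 > 231 → valid
(127,332,356): 127+332 > 356 → valid
6 of the 7 triples form a triangle.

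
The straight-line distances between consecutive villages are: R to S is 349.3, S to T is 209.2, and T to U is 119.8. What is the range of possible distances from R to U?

20.3 ≤ RU ≤ 678.3

The maximum is all hops collinear in one direction: 349.3 + 209.2 + 119.8 = 678.3.
The longest hop is 349.3; the others sum to 329.0. Folding the others back against it leaves at least 349.3 − 329.0 = 20.3.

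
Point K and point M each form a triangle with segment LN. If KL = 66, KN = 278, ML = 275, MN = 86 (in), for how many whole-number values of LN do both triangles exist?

131

From triangle KLN: 212 < LN < 344.
From triangle MLN: 189 < LN < 361.
Intersection: 212 < LN < 344, so integers 213 through 343: 131 values.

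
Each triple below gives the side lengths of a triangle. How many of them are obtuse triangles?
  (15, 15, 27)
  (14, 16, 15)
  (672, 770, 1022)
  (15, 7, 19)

(15,15,27): 15²+15² = 450 < 729 = 27² → obtuse
(14,16,15): 14²+15² = 421 > 256 = 16² → acute
(672,770,1022): 672²+770² = 1044484 = 1022² → right
(15,7,19): 7²+15² = 274 < 361 = 19² → obtuse
2 of the 4 are obtuse.

2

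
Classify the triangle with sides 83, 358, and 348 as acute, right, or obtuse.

obtuse

Compare the square of the longest side to the sum of squares of the other two: 83² + 348² = 127993 < 128164 = 358².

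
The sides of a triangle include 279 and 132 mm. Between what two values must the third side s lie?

By the triangle inequality, s must be less than 279 + 132 = 411 and greater than |279 − 132| = 147.

147 < s < 411 (mm)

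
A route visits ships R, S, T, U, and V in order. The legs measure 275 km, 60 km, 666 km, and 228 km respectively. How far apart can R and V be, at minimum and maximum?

The maximum is all hops collinear in one direction: 275 + 60 + 666 + 228 = 1229.
The longest hop is 666; the others sum to 563. Folding the others back against it leaves at least 666 − 563 = 103.

103 ≤ RV ≤ 1229 km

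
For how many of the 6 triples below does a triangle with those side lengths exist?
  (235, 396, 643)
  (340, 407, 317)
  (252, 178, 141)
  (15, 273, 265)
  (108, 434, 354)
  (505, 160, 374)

5

(235,396,643): 235+396 ≤ 643 → not valid
(317,340,407): 317+340 > 407 → valid
(141,178,252): 141+178 > 252 → valid
(15,265,273): 15+265 > 273 → valid
(108,354,434): 108+354 > 434 → valid
(160,374,505): 160+374 > 505 → valid
5 of the 6 triples form a triangle.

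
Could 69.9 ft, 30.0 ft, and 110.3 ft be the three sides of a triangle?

The longest side is 110.3, but the other two sum to only 99.9.
99.9 < 110.3, so the triangle inequality fails.

No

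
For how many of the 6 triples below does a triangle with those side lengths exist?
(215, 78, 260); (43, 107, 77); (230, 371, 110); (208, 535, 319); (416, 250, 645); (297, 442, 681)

(78,215,260): 78+215 > 260 → valid
(43,77,107): 43+77 > 107 → valid
(110,230,371): 110+230 ≤ 371 → not valid
(208,319,535): 208+319 ≤ 535 → not valid
(250,416,645): 250+416 > 645 → valid
(297,442,681): 297+442 > 681 → valid
4 of the 6 triples form a triangle.

4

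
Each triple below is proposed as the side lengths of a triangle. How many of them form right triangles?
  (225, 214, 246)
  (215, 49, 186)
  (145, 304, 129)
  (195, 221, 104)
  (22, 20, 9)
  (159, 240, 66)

(225,214,246): 214²+225² = 96421 > 60516 = 246² → acute
(215,49,186): 49²+186² = 36997 < 46225 = 215² → obtuse
(145,304,129): 129+145 ≤ 304, not a triangle
(195,221,104): 104²+195² = 48841 = 221² → right
(22,20,9): 9²+20² = 481 < 484 = 22² → obtuse
(159,240,66): 66+159 ≤ 240, not a triangle
1 of the 6 is right.

1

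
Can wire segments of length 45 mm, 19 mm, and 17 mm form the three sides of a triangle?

The longest side is 45, but the other two sum to only 36.
36 < 45, so the triangle inequality fails.

No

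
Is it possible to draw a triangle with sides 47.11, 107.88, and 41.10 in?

No

The longest side is 107.88, but the other two sum to only 88.21.
88.21 < 107.88, so the triangle inequality fails.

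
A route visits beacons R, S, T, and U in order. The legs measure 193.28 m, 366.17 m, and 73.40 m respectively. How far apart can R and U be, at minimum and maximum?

99.49 ≤ RU ≤ 632.85 m

The maximum is all hops collinear in one direction: 193.28 + 366.17 + 73.40 = 632.85.
The longest hop is 366.17; the others sum to 266.68. Folding the others back against it leaves at least 366.17 − 266.68 = 99.49.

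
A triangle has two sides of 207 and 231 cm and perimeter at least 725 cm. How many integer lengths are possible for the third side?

Triangle inequality: 24 < x < 438. Perimeter ≥ 725 gives x ≥ 725 − 207 − 231 = 287.
So 287 ≤ x < 438; integers 287 through 437: 151 values.

151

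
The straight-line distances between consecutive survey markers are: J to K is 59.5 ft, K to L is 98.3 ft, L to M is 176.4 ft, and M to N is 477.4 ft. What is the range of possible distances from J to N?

143.2 ≤ JN ≤ 811.6 ft

The maximum is all hops collinear in one direction: 59.5 + 98.3 + 176.4 + 477.4 = 811.6.
The longest hop is 477.4; the others sum to 334.2. Folding the others back against it leaves at least 477.4 − 334.2 = 143.2.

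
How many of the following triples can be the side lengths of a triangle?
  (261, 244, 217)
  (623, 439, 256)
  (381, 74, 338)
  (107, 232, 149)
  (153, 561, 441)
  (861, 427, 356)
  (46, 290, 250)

6

(217,244,261): 217+244 > 261 → valid
(256,439,623): 256+439 > 623 → valid
(74,338,381): 74+338 > 381 → valid
(107,149,232): 107+149 > 232 → valid
(153,441,561): 153+441 > 561 → valid
(356,427,861): 356+427 ≤ 861 → not valid
(46,250,290): 46+250 > 290 → valid
6 of the 7 triples form a triangle.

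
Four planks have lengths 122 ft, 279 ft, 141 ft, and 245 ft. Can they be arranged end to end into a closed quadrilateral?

Yes

A quadrilateral exists iff every side is shorter than the sum of the others — equivalently, the longest side is less than the sum of the rest.
Longest side 279 < 508 (sum of the remaining 3), so yes.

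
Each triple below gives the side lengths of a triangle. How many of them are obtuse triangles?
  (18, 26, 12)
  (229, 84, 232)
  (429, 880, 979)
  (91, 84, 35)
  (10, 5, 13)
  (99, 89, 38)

3

(18,26,12): 12²+18² = 468 < 676 = 26² → obtuse
(229,84,232): 84²+229² = 59497 > 53824 = 232² → acute
(429,880,979): 429²+880² = 958441 = 979² → right
(91,84,35): 35²+84² = 8281 = 91² → right
(10,5,13): 5²+10² = 125 < 169 = 13² → obtuse
(99,89,38): 38²+89² = 9365 < 9801 = 99² → obtuse
3 of the 6 are obtuse.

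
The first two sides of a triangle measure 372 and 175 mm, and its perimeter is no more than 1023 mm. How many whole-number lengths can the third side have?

279

Triangle inequality: 197 < x < 547. Perimeter ≤ 1023 gives x ≤ 1023 − 372 − 175 = 476.
So 197 < x ≤ 476; integers 198 through 476: 279 values.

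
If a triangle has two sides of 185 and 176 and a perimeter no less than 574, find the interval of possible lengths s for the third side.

213 ≤ s < 361

Triangle inequality alone gives 9 < s < 361.
The perimeter condition gives s ≥ 574 − 185 − 176 = 213.
Intersecting the two: 213 ≤ s < 361.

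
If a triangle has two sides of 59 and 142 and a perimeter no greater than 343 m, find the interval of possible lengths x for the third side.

Triangle inequality alone gives 83 < x < 201.
The perimeter condition gives x ≤ 343 − 59 − 142 = 142.
Intersecting the two: 83 < x ≤ 142.

83 < x ≤ 142 m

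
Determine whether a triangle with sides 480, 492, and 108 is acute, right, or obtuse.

right

Compare the square of the longest side to the sum of squares of the other two: 108² + 480² = 242064 = 492².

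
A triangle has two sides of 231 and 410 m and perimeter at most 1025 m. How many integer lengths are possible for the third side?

205

Triangle inequality: 179 < x < 641. Perimeter ≤ 1025 gives x ≤ 1025 − 231 − 410 = 384.
So 179 < x ≤ 384; integers 180 through 384: 205 values.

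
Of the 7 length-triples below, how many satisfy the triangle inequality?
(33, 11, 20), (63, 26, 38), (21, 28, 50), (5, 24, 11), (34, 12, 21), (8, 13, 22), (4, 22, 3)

1

(11,20,33): 11+20 ≤ 33 → not valid
(26,38,63): 26+38 > 63 → valid
(21,28,50): 21+28 ≤ 50 → not valid
(5,11,24): 5+11 ≤ 24 → not valid
(12,21,34): 12+21 ≤ 34 → not valid
(8,13,22): 8+13 ≤ 22 → not valid
(3,4,22): 3+4 ≤ 22 → not valid
1 of the 7 triples forms a triangle.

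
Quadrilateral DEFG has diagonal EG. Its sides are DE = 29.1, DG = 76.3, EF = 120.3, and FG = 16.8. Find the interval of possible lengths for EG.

From triangle DEG: |29.1 − 76.3| < EG < 29.1 + 76.3, i.e. 47.2 < EG < 105.4.
From triangle FEG: 103.5 < EG < 137.1.
Both must hold, so EG lies in the intersection.

103.5 < EG < 105.4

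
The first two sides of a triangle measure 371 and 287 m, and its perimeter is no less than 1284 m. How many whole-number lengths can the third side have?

32

Triangle inequality: 84 < x < 658. Perimeter ≥ 1284 gives x ≥ 1284 − 371 − 287 = 626.
So 626 ≤ x < 658; integers 626 through 657: 32 values.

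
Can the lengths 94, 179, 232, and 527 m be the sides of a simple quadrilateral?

No

For a quadrilateral, each side must be shorter than the sum of the others.
Here the longest side is 527, but the remaining 3 sides sum to only 505.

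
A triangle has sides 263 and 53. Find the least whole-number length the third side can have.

211

The third side must be strictly greater than |263 − 53| = 210.
The smallest integer above 210 is 211.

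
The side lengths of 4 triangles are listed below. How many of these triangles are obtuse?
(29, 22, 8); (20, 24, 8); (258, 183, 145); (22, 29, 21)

3

(29,22,8): 8²+22² = 548 < 841 = 29² → obtuse
(20,24,8): 8²+20² = 464 < 576 = 24² → obtuse
(258,183,145): 145²+183² = 54514 < 66564 = 258² → obtuse
(22,29,21): 21²+22² = 925 > 841 = 29² → acute
3 of the 4 are obtuse.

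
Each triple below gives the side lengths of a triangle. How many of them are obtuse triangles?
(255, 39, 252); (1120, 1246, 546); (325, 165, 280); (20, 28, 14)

1

(255,39,252): 39²+252² = 65025 = 255² → right
(1120,1246,546): 546²+1120² = 1552516 = 1246² → right
(325,165,280): 165²+280² = 105625 = 325² → right
(20,28,14): 14²+20² = 596 < 784 = 28² → obtuse
1 of the 4 is obtuse.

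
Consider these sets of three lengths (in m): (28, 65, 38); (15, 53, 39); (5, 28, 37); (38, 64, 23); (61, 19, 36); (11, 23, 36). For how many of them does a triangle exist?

2

(28,38,65): 28+38 > 65 → valid
(15,39,53): 15+39 > 53 → valid
(5,28,37): 5+28 ≤ 37 → not valid
(23,38,64): 23+38 ≤ 64 → not valid
(19,36,61): 19+36 ≤ 61 → not valid
(11,23,36): 11+23 ≤ 36 → not valid
2 of the 6 triples form a triangle.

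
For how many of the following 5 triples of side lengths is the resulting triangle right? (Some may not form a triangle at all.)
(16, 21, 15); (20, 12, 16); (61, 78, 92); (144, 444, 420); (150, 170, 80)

3

(16,21,15): 15²+16² = 481 > 441 = 21² → acute
(20,12,16): 12²+16² = 400 = 20² → right
(61,78,92): 61²+78² = 9805 > 8464 = 92² → acute
(144,444,420): 144²+420² = 197136 = 444² → right
(150,170,80): 80²+150² = 28900 = 170² → right
3 of the 5 are right.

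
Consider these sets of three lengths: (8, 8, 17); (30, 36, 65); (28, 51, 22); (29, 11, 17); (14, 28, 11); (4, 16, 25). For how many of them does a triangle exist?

(8,8,17): 8+8 ≤ 17 → not valid
(30,36,65): 30+36 > 65 → valid
(22,28,51): 22+28 ≤ 51 → not valid
(11,17,29): 11+17 ≤ 29 → not valid
(11,14,28): 11+14 ≤ 28 → not valid
(4,16,25): 4+16 ≤ 25 → not valid
1 of the 6 triples forms a triangle.

1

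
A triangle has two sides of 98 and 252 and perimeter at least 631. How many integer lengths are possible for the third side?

Triangle inequality: 154 < x < 350. Perimeter ≥ 631 gives x ≥ 631 − 98 − 252 = 281.
So 281 ≤ x < 350; integers 281 through 349: 69 values.

69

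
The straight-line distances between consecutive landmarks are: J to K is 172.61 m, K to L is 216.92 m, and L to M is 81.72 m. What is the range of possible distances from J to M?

0 ≤ JM ≤ 471.25 m

The maximum is all hops collinear in one direction: 172.61 + 216.92 + 81.72 = 471.25.
The longest hop is 216.92; the others sum to 254.33. Since 216.92 ≤ 254.33, the path can fold back on itself completely, so the minimum distance is 0.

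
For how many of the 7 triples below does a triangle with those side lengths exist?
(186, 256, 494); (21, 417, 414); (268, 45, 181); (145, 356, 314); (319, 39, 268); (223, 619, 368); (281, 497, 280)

(186,256,494): 186+256 ≤ 494 → not valid
(21,414,417): 21+414 > 417 → valid
(45,181,268): 45+181 ≤ 268 → not valid
(145,314,356): 145+314 > 356 → valid
(39,268,319): 39+268 ≤ 319 → not valid
(223,368,619): 223+368 ≤ 619 → not valid
(280,281,497): 280+281 > 497 → valid
3 of the 7 triples form a triangle.

3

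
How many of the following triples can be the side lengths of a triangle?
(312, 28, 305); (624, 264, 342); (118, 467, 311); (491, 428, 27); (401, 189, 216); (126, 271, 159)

(28,305,312): 28+305 > 312 → valid
(264,342,624): 264+342 ≤ 624 → not valid
(118,311,467): 118+311 ≤ 467 → not valid
(27,428,491): 27+428 ≤ 491 → not valid
(189,216,401): 189+216 > 401 → valid
(126,159,271): 126+159 > 271 → valid
3 of the 6 triples form a triangle.

3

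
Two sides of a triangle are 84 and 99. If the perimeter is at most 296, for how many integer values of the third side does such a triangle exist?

Triangle inequality: 15 < x < 183. Perimeter ≤ 296 gives x ≤ 296 − 84 − 99 = 113.
So 15 < x ≤ 113; integers 16 through 113: 98 values.

98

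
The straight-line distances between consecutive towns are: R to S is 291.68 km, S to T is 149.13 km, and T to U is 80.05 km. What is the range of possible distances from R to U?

The maximum is all hops collinear in one direction: 291.68 + 149.13 + 80.05 = 520.86.
The longest hop is 291.68; the others sum to 229.18. Folding the others back against it leaves at least 291.68 − 229.18 = 62.50.

62.50 ≤ RU ≤ 520.86 km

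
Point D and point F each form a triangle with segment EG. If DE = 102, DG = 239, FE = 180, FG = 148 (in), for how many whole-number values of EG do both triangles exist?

190

From triangle DEG: 137 < EG < 341.
From triangle FEG: 32 < EG < 328.
Intersection: 137 < EG < 328, so integers 138 through 327: 190 values.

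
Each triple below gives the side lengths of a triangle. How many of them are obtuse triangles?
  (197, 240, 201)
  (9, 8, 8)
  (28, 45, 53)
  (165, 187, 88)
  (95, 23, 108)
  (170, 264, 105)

(197,240,201): 197²+201² = 79210 > 57600 = 240² → acute
(9,8,8): 8²+8² = 128 > 81 = 9² → acute
(28,45,53): 28²+45² = 2809 = 53² → right
(165,187,88): 88²+165² = 34969 = 187² → right
(95,23,108): 23²+95² = 9554 < 11664 = 108² → obtuse
(170,264,105): 105²+170² = 39925 < 69696 = 264² → obtuse
2 of the 6 are obtuse.

2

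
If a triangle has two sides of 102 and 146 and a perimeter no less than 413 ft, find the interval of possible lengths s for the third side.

165 ≤ s < 248

Triangle inequality alone gives 44 < s < 248.
The perimeter condition gives s ≥ 413 − 102 − 146 = 165.
Intersecting the two: 165 ≤ s < 248.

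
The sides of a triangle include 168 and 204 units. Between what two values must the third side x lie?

36 < x < 372 (units)

By the triangle inequality, x must be less than 168 + 204 = 372 and greater than |168 − 204| = 36.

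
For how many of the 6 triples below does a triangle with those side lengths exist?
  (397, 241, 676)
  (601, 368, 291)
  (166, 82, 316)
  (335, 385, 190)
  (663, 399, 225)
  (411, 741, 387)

(241,397,676): 241+397 ≤ 676 → not valid
(291,368,601): 291+368 > 601 → valid
(82,166,316): 82+166 ≤ 316 → not valid
(190,335,385): 190+335 > 385 → valid
(225,399,663): 225+399 ≤ 663 → not valid
(387,411,741): 387+411 > 741 → valid
3 of the 6 triples form a triangle.

3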